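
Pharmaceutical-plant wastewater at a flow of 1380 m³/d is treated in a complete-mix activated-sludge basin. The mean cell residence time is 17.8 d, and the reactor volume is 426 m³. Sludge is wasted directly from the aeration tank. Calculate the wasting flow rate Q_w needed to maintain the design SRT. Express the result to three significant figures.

Wasting from the aeration tank: Q_w = V / θ_c = 426.0 / 17.8 = 23.93 m³/d.

Q_w ≈ 23.9 m³/d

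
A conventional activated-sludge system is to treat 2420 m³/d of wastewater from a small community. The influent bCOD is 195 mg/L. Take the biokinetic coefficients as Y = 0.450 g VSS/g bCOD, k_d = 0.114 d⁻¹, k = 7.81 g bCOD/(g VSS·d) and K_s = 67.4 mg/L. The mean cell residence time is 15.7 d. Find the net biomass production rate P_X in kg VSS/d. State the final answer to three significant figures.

P_X ≈ 74.7 kg VSS/d

Effluent substrate depends only on kinetics and SRT: S = K_s(1 + k_d θ_c) / [θ_c(Yk − k_d) − 1] = 67.4 × (1 + 0.114 × 15.7) / [15.7 × (0.450 × 7.81 − 0.114) − 1] = 188.0 / 52.39 = 3.589 mg/L.
Correct the yield for decay: Y_obs = Y/(1 + k_d θ_c) = 0.450 / (1 + 0.114 × 15.7) = 0.450 / 2.790 = 0.1613.
ΔS = 195 − 3.59 = 191.4 mg/L, so the substrate removal rate is 2420 × 191.4/1000 = 463.2 kg bCOD/d.
P_X = Y_obs · Q(S₀ − S) = 0.1613 × 463.2 = 74.72 kg VSS/d.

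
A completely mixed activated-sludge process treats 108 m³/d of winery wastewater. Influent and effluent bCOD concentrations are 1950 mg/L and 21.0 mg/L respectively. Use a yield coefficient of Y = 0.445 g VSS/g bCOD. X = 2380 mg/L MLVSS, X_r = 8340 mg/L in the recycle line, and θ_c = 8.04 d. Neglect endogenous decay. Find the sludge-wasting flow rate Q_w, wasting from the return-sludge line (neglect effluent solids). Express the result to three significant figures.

Q_w ≈ 11.1 m³/d

With k_d = 0 the design equation reduces to V = Y Q (S₀−S) θ_c / X = 0.445 × 108 × (1950 − 21.0) × 8.04 / 2380 = 313.2 m³.
θ_c = V·X/(Q_w·X_r) when wasting from the recycle, so Q_w = V·X/(θ_c·X_r) = 313.2 × 2380 / (8.04 × 8340) = 11.12 m³/d.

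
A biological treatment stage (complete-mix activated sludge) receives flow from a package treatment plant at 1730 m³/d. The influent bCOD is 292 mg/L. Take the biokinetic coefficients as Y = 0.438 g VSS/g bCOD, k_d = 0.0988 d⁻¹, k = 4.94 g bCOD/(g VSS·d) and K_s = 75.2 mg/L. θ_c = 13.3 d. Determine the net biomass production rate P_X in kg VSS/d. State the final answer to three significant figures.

From the Monod/SRT balance for a CMAS, S = K_s·(1+k_d θ_c)/[θ_c·(Y k − k_d) − 1] = 75.2 × (1 + 0.0988 × 13.3) / [13.3 × (0.438 × 4.94 − 0.0988) − 1] = 174.0 / 26.46 = 6.576 mg/L.
Observed yield with endogenous decay: Y_obs = Y / (1 + k_d·θ_c) = 0.438 / (1 + 0.0988 × 13.3) = 0.438 / 2.314 = 0.1893 g VSS/g bCOD.
ΔS = 292 − 6.58 = 285.4 mg/L, so the substrate removal rate is 1730 × 285.4/1000 = 493.8 kg bCOD/d.
Biomass produced: P_X = Y_obs·Q·ΔS = 0.1893 × 493.8 ≈ 93.46 kg VSS/d.

P_X ≈ 93.5 kg VSS/d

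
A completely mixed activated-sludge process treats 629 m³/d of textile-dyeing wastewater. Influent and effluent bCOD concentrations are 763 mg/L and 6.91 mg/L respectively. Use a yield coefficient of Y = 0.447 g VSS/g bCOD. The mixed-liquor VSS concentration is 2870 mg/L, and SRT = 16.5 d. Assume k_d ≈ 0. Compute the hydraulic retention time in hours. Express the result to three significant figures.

τ ≈ 46.6 h

V·X = Y·Q·ΔS·θ_c gives V = 0.447 × 629 × (763 − 6.91) × 16.5 / 2870 = 1222 m³.
HRT = V/Q = 1222 m³ / 629 m³·d⁻¹ = 1.943 d × 24 = 46.63 h.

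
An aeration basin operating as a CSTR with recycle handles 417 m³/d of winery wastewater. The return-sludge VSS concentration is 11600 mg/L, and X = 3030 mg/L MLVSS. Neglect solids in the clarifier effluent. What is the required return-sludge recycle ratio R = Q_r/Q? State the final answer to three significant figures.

R = Q_r/Q = X/(X_r − X) = 3030 / (11600 − 3030) = 0.3536.

R ≈ 0.354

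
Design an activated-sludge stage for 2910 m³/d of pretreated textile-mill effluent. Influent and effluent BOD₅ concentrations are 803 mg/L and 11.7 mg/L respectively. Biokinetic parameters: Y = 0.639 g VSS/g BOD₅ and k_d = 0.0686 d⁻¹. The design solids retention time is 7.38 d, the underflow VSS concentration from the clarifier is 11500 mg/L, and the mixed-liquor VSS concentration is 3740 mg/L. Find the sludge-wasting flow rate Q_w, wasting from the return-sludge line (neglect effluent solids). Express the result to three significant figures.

Q_w ≈ 84.9 m³/d

Rearranging the biomass balance for a CMAS with decay, V = Y·Q·ΔS·θ_c / [X·(1+k_d θ_c)] = 0.639 × 2910 × (803 − 11.7) × 7.38 / [3740 × (1 + 0.0686 × 7.38)] = 1.09×10^7 / 5633 = 1928 m³.
Q_w = (V·X)/(θ_c X_r) = 1928 × 3740 / (7.38 × 11500) = 84.94 m³/d.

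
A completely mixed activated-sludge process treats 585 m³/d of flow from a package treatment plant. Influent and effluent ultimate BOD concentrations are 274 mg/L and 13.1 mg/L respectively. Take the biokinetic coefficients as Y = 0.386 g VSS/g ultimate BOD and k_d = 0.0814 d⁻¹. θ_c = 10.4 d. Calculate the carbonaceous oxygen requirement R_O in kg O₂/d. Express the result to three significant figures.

Correct the yield for decay: Y_obs = Y/(1 + k_d θ_c) = 0.386 / (1 + 0.0814 × 10.4) = 0.386 / 1.847 = 0.2090.
ΔS = 274 − 13.1 = 260.9 mg/L, so the substrate removal rate is 585 × 260.9/1000 = 152.6 kg ultimate BOD/d.
P_X = Y_obs·Q·(S₀ − S) = 0.2090 × 152.6 = 31.90 kg VSS/d.
R_O = Q·(S₀ − S) − 1.42·P_X = 152.6 − 1.42 × 31.90 = 107.3 kg O₂/d.

R_O ≈ 107 kg O₂/d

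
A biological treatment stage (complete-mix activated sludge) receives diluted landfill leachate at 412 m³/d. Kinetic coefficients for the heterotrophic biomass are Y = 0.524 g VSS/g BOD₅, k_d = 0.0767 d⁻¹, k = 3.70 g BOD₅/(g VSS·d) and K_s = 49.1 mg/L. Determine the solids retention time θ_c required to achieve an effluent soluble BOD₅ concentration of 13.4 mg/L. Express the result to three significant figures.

From 1/θ_c = Y·k·S/(K_s + S) − k_d: Y·k·S/(K_s+S) = 0.524 × 3.70 × 13.4 / (49.1 + 13.4) = 0.4157 d⁻¹.
θ_c = 1/(μ − k_d) = 1/(0.4157 − 0.0767) = 1/0.3390 = 2.950 d.

θ_c ≈ 2.95 d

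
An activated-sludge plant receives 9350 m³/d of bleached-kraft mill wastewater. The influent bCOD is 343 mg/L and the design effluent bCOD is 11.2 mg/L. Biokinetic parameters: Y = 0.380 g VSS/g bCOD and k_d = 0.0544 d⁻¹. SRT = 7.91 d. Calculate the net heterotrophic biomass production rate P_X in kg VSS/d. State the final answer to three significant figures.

Y_obs = Y / (1 + k_d θ_c) = 0.380 / (1 + 0.0544 × 7.91) = 0.380 / 1.430 = 0.2657.
Q·(S₀ − S) = 9350 × (343 − 11.2) × 10⁻³ = 3102 kg/d removed.
So the net sludge growth is P_X = 0.2657 × 3102 = 824.2 kg VSS/d.

P_X ≈ 824 kg VSS/d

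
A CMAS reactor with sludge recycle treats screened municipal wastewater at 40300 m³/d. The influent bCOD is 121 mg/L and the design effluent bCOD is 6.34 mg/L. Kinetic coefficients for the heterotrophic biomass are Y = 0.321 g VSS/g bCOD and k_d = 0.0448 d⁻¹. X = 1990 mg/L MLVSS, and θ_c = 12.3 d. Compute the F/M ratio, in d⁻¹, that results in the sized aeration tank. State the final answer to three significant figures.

F/M ≈ 0.415 d⁻¹

Rearranging the biomass balance for a CMAS with decay, V = Y·Q·ΔS·θ_c / [X·(1+k_d θ_c)] = 0.321 × 40300 × (121 − 6.34) × 12.3 / [1990 × (1 + 0.0448 × 12.3)] = 1.82×10^7 / 3087 = 5911 m³.
Food-to-microorganism ratio F/M = Q S₀ / (V X) = 40300 × 121 / (5911 × 1990) = 0.4146 d⁻¹.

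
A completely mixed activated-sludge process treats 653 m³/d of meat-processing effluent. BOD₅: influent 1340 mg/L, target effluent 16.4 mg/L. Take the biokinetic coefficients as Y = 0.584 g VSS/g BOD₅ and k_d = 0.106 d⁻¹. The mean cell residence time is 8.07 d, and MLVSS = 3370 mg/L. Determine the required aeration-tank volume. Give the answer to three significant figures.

V ≈ 651 m³

Steady-state biomass mass balance: V·X·(1 + k_d·θ_c) = Y·Q·(S₀ − S)·θ_c, so V = 0.584 × 653 × (1340 − 16.4) × 8.07 / [3370 × (1 + 0.106 × 8.07)] = 4.07×10^6 / 6253 = 651.5 m³.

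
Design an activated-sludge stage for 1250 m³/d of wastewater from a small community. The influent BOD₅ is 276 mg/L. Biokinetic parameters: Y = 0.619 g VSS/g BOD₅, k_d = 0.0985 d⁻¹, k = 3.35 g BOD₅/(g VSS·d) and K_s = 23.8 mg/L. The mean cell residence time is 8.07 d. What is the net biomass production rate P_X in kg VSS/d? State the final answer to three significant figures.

P_X ≈ 118 kg VSS/d

From the Monod/SRT balance for a CMAS, S = K_s·(1+k_d θ_c)/[θ_c·(Y k − k_d) − 1] = 23.8 × (1 + 0.0985 × 8.07) / [8.07 × (0.619 × 3.35 − 0.0985) − 1] = 42.72 / 14.94 = 2.859 mg/L.
Observed yield with endogenous decay: Y_obs = Y / (1 + k_d·θ_c) = 0.619 / (1 + 0.0985 × 8.07) = 0.619 / 1.795 = 0.3449 g VSS/g BOD₅.
Q·(S₀ − S) = 1250 × (276 − 2.86) × 10⁻³ = 341.4 kg/d removed.
So the net sludge growth is P_X = 0.3449 × 341.4 = 117.7 kg VSS/d.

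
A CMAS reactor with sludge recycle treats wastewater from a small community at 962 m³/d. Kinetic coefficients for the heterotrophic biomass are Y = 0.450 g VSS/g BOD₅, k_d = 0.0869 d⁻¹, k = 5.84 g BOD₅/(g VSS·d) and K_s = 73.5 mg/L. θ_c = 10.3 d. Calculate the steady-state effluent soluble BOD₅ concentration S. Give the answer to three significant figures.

S ≈ 5.53 mg/L

Effluent substrate depends only on kinetics and SRT: S = K_s(1 + k_d θ_c) / [θ_c(Yk − k_d) − 1] = 73.5 × (1 + 0.0869 × 10.3) / [10.3 × (0.450 × 5.84 − 0.0869) − 1] = 139.3 / 25.17 = 5.533 mg/L.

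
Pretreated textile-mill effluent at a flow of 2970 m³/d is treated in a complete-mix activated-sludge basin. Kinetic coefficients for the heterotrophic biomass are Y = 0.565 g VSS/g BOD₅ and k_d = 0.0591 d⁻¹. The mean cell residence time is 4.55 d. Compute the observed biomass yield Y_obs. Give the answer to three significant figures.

Observed yield with endogenous decay: Y_obs = Y / (1 + k_d·θ_c) = 0.565 / (1 + 0.0591 × 4.55) = 0.565 / 1.269 = 0.4453 g VSS/g BOD₅.

Y_obs ≈ 0.445 g VSS/g BOD₅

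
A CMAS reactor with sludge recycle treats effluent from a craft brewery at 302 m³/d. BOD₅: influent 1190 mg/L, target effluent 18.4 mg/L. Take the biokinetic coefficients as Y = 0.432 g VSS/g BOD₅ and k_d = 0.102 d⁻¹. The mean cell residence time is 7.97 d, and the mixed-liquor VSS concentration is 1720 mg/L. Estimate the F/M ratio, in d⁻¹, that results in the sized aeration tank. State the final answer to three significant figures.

F/M ≈ 0.535 d⁻¹

From the SRT design equation V = Y Q (S₀−S) θ_c / [X (1 + k_d θ_c)] = 0.432 × 302 × (1190 − 18.4) × 7.97 / [1720 × (1 + 0.102 × 7.97)] = 1.22×10^6 / 3118 = 390.7 m³.
Food-to-microorganism ratio F/M = Q S₀ / (V X) = 302 × 1190 / (390.7 × 1720) = 0.5348 d⁻¹.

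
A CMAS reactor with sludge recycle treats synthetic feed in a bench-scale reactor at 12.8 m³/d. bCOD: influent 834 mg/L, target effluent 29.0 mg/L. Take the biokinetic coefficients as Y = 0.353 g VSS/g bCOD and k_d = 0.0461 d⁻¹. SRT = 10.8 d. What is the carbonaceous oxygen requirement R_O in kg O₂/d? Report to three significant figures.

Observed yield with endogenous decay: Y_obs = Y / (1 + k_d·θ_c) = 0.353 / (1 + 0.0461 × 10.8) = 0.353 / 1.498 = 0.2357 g VSS/g bCOD.
Q·(S₀ − S) = 12.8 × (834 − 29.0) × 10⁻³ = 10.30 kg/d removed.
Net sludge production P_X = 0.2357 × 10.30 = 2.428 kg VSS/d.
Carbonaceous O₂ demand = substrate oxidised − cell-mass equivalent = 10.30 − 1.42 × 2.428 = 6.856 kg O₂/d.

R_O ≈ 6.86 kg O₂/d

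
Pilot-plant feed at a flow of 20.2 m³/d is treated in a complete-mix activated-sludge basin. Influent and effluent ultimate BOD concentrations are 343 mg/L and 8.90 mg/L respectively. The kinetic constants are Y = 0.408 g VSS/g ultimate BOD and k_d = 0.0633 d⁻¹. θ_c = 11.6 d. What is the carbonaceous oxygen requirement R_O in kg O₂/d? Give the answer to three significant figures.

The observed yield is Y_obs = Y/(1 + k_d·θ_c) = 0.408 / (1 + 0.0633 × 11.6) = 0.408 / 1.734 = 0.2353 g VSS per g ultimate BOD removed.
Substrate removed = Q·(S₀ − S) = 20.2 m³/d × (343 − 8.90) g/m³ = 6.75×10^3 g/d = 6.749 kg/d.
Biomass synthesised: P_X = Y_obs × 6.749 = 1.588 kg VSS/d.
R_O = Q·(S₀ − S) − 1.42·P_X = 6.749 − 1.42 × 1.588 = 4.494 kg O₂/d.

R_O ≈ 4.49 kg O₂/d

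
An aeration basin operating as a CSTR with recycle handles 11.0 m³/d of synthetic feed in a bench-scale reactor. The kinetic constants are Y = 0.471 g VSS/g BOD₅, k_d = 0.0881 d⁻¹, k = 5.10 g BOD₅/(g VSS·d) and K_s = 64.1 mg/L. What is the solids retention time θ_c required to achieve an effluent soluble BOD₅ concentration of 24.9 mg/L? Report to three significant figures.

From 1/θ_c = Y·k·S/(K_s + S) − k_d: Y·k·S/(K_s+S) = 0.471 × 5.10 × 24.9 / (64.1 + 24.9) = 0.6720 d⁻¹.
Then 1/θ_c = μ − k_d = 0.6720 − 0.0881 = 0.5839 d⁻¹, giving θ_c = 1.712 d.

θ_c ≈ 1.71 d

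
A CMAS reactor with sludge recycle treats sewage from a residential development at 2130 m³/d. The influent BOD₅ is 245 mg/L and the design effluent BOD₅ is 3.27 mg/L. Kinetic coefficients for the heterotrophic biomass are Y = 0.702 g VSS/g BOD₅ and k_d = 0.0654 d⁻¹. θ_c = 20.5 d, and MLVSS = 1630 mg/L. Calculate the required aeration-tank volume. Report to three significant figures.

V ≈ 1940 m³

Rearranging the biomass balance for a CMAS with decay, V = Y·Q·ΔS·θ_c / [X·(1+k_d θ_c)] = 0.702 × 2130 × (245 − 3.27) × 20.5 / [1630 × (1 + 0.0654 × 20.5)] = 7.41×10^6 / 3815 = 1942 m³.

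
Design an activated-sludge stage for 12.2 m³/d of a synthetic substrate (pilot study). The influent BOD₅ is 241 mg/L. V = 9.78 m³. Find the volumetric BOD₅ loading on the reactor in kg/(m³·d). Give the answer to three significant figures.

L_v ≈ 0.301 kg BOD₅/(m³·d)

L_v = Q S₀ / V = 12.2 × 241 × 10⁻³ / 9.780 = 0.3006 kg/(m³·d).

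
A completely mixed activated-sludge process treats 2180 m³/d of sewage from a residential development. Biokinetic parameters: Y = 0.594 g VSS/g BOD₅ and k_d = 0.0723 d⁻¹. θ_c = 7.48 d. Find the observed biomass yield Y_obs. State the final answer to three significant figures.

Correct the yield for decay: Y_obs = Y/(1 + k_d θ_c) = 0.594 / (1 + 0.0723 × 7.48) = 0.594 / 1.541 = 0.3855.

Y_obs ≈ 0.386 g VSS/g BOD₅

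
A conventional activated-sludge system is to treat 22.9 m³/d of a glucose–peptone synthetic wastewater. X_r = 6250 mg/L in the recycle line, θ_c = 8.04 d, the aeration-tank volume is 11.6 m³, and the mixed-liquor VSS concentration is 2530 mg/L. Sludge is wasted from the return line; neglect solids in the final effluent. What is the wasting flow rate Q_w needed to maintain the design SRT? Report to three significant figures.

Wasting from the return line (neglecting effluent solids): Q_w = V·X / (θ_c·X_r) = 11.60 × 2530 / (8.04 × 6250) = 0.5840 m³/d.

Q_w ≈ 0.584 m³/d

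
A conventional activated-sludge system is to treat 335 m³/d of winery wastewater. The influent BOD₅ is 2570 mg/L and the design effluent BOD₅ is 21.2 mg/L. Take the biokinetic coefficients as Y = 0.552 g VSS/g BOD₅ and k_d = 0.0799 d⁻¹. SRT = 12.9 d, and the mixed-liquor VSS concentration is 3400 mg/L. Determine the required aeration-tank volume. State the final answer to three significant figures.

Steady-state biomass mass balance: V·X·(1 + k_d·θ_c) = Y·Q·(S₀ − S)·θ_c, so V = 0.552 × 335 × (2570 − 21.2) × 12.9 / [3400 × (1 + 0.0799 × 12.9)] = 6.08×10^6 / 6904 = 880.6 m³.

V ≈ 881 m³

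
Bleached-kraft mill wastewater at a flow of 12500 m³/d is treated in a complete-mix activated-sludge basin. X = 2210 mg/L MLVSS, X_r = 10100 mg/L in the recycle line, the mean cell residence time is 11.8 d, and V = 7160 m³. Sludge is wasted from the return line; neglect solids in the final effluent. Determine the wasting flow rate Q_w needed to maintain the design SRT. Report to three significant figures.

Q_w = (V·X)/(θ_c X_r) = 7160 × 2210 / (11.8 × 10100) = 132.8 m³/d.

Q_w ≈ 133 m³/d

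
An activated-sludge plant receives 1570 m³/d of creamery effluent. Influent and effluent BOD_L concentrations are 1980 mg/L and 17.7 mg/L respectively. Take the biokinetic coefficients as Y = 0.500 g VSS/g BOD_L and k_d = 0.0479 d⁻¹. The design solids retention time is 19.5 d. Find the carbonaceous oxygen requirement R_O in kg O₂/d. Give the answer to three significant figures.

R_O ≈ 1950 kg O₂/d

Observed yield with endogenous decay: Y_obs = Y / (1 + k_d·θ_c) = 0.500 / (1 + 0.0479 × 19.5) = 0.500 / 1.934 = 0.2585 g VSS/g BOD_L.
ΔS = 1980 − 17.7 = 1962 mg/L, so the substrate removal rate is 1570 × 1962/1000 = 3081 kg BOD_L/d.
Biomass synthesised: P_X = Y_obs × 3081 = 796.5 kg VSS/d.
Carbonaceous O₂ demand = substrate oxidised − cell-mass equivalent = 3081 − 1.42 × 796.5 = 1950 kg O₂/d.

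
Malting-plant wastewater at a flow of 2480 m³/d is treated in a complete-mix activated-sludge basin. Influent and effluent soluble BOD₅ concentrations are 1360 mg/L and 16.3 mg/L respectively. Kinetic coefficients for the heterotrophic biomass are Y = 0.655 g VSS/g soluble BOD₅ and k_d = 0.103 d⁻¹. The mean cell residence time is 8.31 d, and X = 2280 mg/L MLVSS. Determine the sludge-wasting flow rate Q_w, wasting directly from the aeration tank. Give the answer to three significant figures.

From the SRT design equation V = Y Q (S₀−S) θ_c / [X (1 + k_d θ_c)] = 0.655 × 2480 × (1360 − 16.3) × 8.31 / [2280 × (1 + 0.103 × 8.31)] = 1.81×10^7 / 4232 = 4286 m³.
For wasting at MLVSS concentration, Q_w = V/θ_c = 4286/8.31 = 515.8 m³/d.

Q_w ≈ 516 m³/d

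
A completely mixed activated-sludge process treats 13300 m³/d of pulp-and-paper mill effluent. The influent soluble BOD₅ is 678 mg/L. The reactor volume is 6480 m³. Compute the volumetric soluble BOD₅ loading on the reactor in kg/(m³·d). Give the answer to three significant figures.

L_v ≈ 1.39 kg soluble BOD₅/(m³·d)

L_v = Q S₀ / V = 13300 × 678 × 10⁻³ / 6480 = 1.392 kg/(m³·d).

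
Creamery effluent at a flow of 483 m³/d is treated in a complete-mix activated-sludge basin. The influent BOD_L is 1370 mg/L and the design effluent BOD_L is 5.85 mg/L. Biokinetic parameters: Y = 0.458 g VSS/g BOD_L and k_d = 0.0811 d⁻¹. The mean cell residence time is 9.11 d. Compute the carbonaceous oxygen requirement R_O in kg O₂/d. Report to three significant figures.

R_O ≈ 412 kg O₂/d

Y_obs = Y / (1 + k_d θ_c) = 0.458 / (1 + 0.0811 × 9.11) = 0.458 / 1.739 = 0.2634.
Mass of BOD_L removed per day: Q(S₀ − S) = 483 × 1364 g/m³ = 658.9 kg/d.
Net sludge production P_X = 0.2634 × 658.9 = 173.5 kg VSS/d.
R_O = Q·ΔS − 1.42 P_X = 658.9 − 246.4 = 412.4 kg O₂/d.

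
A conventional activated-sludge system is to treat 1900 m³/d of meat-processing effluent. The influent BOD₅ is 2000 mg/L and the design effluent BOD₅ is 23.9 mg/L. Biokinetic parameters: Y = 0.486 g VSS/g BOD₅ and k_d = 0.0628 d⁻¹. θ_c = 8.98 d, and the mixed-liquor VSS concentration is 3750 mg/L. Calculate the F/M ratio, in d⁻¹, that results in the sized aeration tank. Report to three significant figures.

F/M ≈ 0.363 d⁻¹

Steady-state biomass mass balance: V·X·(1 + k_d·θ_c) = Y·Q·(S₀ − S)·θ_c, so V = 0.486 × 1900 × (2000 − 23.9) × 8.98 / [3750 × (1 + 0.0628 × 8.98)] = 1.64×10^7 / 5865 = 2794 m³.
F/M = applied load / biomass = Q·S₀/(V·X) = 1900 × 2000 / (2794 × 3750) = 0.3627 d⁻¹.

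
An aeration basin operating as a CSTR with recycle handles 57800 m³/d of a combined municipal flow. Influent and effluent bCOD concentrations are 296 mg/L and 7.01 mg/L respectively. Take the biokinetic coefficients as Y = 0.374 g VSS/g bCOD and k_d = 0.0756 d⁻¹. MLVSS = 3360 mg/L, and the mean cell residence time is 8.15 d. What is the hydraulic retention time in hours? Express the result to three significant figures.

Rearranging the biomass balance for a CMAS with decay, V = Y·Q·ΔS·θ_c / [X·(1+k_d θ_c)] = 0.374 × 57800 × (296 − 7.01) × 8.15 / [3360 × (1 + 0.0756 × 8.15)] = 5.09×10^7 / 5430 = 9376 m³.
HRT = V/Q = 9376 m³ / 57800 m³·d⁻¹ = 0.1622 d × 24 = 3.893 h.

τ ≈ 3.89 h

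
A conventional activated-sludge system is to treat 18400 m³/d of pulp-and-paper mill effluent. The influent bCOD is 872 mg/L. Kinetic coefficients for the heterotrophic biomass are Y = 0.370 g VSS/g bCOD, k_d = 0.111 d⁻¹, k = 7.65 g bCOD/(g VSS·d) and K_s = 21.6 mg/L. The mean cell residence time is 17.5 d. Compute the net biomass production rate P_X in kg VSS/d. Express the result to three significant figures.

From the Monod/SRT balance for a CMAS, S = K_s·(1+k_d θ_c)/[θ_c·(Y k − k_d) − 1] = 21.6 × (1 + 0.111 × 17.5) / [17.5 × (0.370 × 7.65 − 0.111) − 1] = 63.56 / 46.59 = 1.364 mg/L.
Correct the yield for decay: Y_obs = Y/(1 + k_d θ_c) = 0.370 / (1 + 0.111 × 17.5) = 0.370 / 2.942 = 0.1257.
Substrate removed = Q·(S₀ − S) = 18400 m³/d × (872 − 1.36) g/m³ = 1.6×10^7 g/d = 16020 kg/d.
Net biomass production P_X = Y_obs × Q·(S₀ − S) = 0.1257 × 16020 = 2014 kg VSS/d.

P_X ≈ 2010 kg VSS/d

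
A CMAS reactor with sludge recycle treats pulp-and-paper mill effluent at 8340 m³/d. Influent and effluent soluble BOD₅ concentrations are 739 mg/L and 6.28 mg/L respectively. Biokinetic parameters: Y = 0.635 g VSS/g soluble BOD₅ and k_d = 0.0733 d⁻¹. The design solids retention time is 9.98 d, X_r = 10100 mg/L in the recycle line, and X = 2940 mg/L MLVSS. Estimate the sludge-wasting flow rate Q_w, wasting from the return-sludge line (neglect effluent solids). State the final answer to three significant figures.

Q_w ≈ 222 m³/d

Rearranging the biomass balance for a CMAS with decay, V = Y·Q·ΔS·θ_c / [X·(1+k_d θ_c)] = 0.635 × 8340 × (739 − 6.28) × 9.98 / [2940 × (1 + 0.0733 × 9.98)] = 3.87×10^7 / 5091 = 7607 m³.
Wasting from the return line (neglecting effluent solids): Q_w = V·X / (θ_c·X_r) = 7607 × 2940 / (9.98 × 10100) = 221.9 m³/d.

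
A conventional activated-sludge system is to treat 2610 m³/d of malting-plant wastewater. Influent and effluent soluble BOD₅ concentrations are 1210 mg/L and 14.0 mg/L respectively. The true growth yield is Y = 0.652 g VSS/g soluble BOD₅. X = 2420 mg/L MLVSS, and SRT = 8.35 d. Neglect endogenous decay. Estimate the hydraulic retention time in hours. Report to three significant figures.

τ ≈ 64.6 h

Biomass mass balance (decay neglected): V·X = Y·Q·(S₀ − S)·θ_c, so V = 0.652 × 2610 × (1210 − 14.0) × 8.35 / 2420 = 7022 m³.
Hydraulic retention time τ = V/Q = 7022 / 2610 = 2.691 d = 64.57 h.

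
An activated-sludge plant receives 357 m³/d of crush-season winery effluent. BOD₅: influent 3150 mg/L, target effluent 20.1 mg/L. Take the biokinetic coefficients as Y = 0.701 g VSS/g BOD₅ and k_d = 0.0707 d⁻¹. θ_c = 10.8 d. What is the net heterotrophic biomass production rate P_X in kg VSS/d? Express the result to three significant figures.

Correct the yield for decay: Y_obs = Y/(1 + k_d θ_c) = 0.701 / (1 + 0.0707 × 10.8) = 0.701 / 1.764 = 0.3975.
Substrate removed = Q·(S₀ − S) = 357 m³/d × (3150 − 20.1) g/m³ = 1.12×10^6 g/d = 1117 kg/d.
Biomass produced: P_X = Y_obs·Q·ΔS = 0.3975 × 1117 ≈ 444.1 kg VSS/d.

P_X ≈ 444 kg VSS/d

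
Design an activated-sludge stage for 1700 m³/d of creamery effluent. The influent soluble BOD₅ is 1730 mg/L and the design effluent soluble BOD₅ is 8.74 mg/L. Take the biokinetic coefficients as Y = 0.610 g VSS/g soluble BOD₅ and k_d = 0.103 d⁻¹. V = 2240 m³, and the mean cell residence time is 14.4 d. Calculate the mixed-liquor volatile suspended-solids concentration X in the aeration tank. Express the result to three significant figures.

X ≈ 4620 mg/L

X = Y·Q·ΔS·θ_c / [V·(1 + k_d θ_c)] = 0.610 × 1700 × (1730 − 8.74) × 14.4 / [2240 × (1 + 0.103 × 14.4)] = 4621 mg/L.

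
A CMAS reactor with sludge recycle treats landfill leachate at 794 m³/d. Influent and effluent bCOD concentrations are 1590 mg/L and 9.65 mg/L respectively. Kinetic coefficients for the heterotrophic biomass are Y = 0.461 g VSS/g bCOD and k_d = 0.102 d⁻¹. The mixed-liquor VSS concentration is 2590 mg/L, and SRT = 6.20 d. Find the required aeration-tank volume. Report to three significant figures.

V ≈ 848 m³

Rearranging the biomass balance for a CMAS with decay, V = Y·Q·ΔS·θ_c / [X·(1+k_d θ_c)] = 0.461 × 794 × (1590 − 9.65) × 6.20 / [2590 × (1 + 0.102 × 6.20)] = 3.59×10^6 / 4228 = 848.3 m³.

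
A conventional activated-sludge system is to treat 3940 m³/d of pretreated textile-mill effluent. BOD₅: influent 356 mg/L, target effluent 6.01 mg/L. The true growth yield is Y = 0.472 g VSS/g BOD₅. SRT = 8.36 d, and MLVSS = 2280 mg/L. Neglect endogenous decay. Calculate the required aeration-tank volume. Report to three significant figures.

With k_d = 0 the design equation reduces to V = Y Q (S₀−S) θ_c / X = 0.472 × 3940 × (356 − 6.01) × 8.36 / 2280 = 2387 m³.

V ≈ 2390 m³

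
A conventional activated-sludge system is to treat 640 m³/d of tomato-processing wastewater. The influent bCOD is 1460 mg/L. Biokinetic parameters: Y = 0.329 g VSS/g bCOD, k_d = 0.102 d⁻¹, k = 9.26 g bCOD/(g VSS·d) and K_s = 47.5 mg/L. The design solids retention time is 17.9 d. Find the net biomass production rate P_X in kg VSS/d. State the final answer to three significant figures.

Effluent substrate depends only on kinetics and SRT: S = K_s(1 + k_d θ_c) / [θ_c(Yk − k_d) − 1] = 47.5 × (1 + 0.102 × 17.9) / [17.9 × (0.329 × 9.26 − 0.102) − 1] = 134.2 / 51.71 = 2.596 mg/L.
Correct the yield for decay: Y_obs = Y/(1 + k_d θ_c) = 0.329 / (1 + 0.102 × 17.9) = 0.329 / 2.826 = 0.1164.
Substrate removed = Q·(S₀ − S) = 640 m³/d × (1460 − 2.60) g/m³ = 9.33×10^5 g/d = 932.7 kg/d.
So the net sludge growth is P_X = 0.1164 × 932.7 = 108.6 kg VSS/d.

P_X ≈ 109 kg VSS/d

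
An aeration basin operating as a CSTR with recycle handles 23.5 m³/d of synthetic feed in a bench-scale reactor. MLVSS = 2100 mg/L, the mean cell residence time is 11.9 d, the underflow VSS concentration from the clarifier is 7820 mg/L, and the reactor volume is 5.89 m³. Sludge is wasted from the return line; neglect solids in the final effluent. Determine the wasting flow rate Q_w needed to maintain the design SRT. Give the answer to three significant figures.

Q_w ≈ 0.133 m³/d

Q_w = (V·X)/(θ_c X_r) = 5.890 × 2100 / (11.9 × 7820) = 0.1329 m³/d.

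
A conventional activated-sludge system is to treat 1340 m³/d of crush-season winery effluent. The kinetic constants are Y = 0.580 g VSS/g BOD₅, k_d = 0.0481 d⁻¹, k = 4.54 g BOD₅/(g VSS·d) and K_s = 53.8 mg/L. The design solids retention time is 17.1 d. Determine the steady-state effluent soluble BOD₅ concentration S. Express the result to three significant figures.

For a completely mixed reactor with recycle the Lawrence–McCarty relation gives S = K_s·(1 + k_d·θ_c) / [θ_c·(Y·k − k_d) − 1] = 53.8 × (1 + 0.0481 × 17.1) / [17.1 × (0.580 × 4.54 − 0.0481) − 1] = 98.05 / 43.21 = 2.269 mg/L.

S ≈ 2.27 mg/L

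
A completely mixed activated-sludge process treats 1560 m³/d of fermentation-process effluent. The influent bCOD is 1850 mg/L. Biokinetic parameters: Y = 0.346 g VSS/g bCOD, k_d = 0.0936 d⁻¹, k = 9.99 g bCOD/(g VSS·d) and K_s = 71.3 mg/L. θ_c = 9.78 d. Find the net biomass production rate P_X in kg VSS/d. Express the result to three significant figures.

For a completely mixed reactor with recycle the Lawrence–McCarty relation gives S = K_s·(1 + k_d·θ_c) / [θ_c·(Y·k − k_d) − 1] = 71.3 × (1 + 0.0936 × 9.78) / [9.78 × (0.346 × 9.99 − 0.0936) − 1] = 136.6 / 31.89 = 4.283 mg/L.
Y_obs = Y / (1 + k_d θ_c) = 0.346 / (1 + 0.0936 × 9.78) = 0.346 / 1.915 = 0.1806.
Mass of bCOD removed per day: Q(S₀ − S) = 1560 × 1846 g/m³ = 2879 kg/d.
Biomass produced: P_X = Y_obs·Q·ΔS = 0.1806 × 2879 ≈ 520.1 kg VSS/d.

P_X ≈ 520 kg VSS/d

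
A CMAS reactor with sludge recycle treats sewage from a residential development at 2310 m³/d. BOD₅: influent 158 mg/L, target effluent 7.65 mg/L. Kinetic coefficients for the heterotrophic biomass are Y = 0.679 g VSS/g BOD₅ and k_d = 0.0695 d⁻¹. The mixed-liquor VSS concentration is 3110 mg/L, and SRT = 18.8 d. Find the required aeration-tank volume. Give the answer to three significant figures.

V ≈ 618 m³

Steady-state biomass mass balance: V·X·(1 + k_d·θ_c) = Y·Q·(S₀ − S)·θ_c, so V = 0.679 × 2310 × (158 − 7.65) × 18.8 / [3110 × (1 + 0.0695 × 18.8)] = 4.43×10^6 / 7174 = 618.0 m³.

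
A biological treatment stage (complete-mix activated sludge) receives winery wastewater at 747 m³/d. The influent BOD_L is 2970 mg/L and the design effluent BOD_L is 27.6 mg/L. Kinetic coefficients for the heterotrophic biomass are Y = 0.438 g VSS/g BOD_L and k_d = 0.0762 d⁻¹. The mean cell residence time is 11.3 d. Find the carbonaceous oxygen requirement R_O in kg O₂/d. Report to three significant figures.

Observed yield with endogenous decay: Y_obs = Y / (1 + k_d·θ_c) = 0.438 / (1 + 0.0762 × 11.3) = 0.438 / 1.861 = 0.2353 g VSS/g BOD_L.
Q·(S₀ − S) = 747 × (2970 − 27.6) × 10⁻³ = 2198 kg/d removed.
P_X = Y_obs·Q·(S₀ − S) = 0.2353 × 2198 = 517.3 kg VSS/d.
R_O = Q·ΔS − 1.42 P_X = 2198 − 734.6 = 1463 kg O₂/d.

R_O ≈ 1460 kg O₂/d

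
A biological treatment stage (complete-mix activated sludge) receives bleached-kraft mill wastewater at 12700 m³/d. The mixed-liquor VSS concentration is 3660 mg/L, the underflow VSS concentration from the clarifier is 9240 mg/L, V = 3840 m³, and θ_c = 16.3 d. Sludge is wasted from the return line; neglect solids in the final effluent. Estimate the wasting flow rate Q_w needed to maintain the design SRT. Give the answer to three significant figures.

Q_w = (V·X)/(θ_c X_r) = 3840 × 3660 / (16.3 × 9240) = 93.32 m³/d.

Q_w ≈ 93.3 m³/d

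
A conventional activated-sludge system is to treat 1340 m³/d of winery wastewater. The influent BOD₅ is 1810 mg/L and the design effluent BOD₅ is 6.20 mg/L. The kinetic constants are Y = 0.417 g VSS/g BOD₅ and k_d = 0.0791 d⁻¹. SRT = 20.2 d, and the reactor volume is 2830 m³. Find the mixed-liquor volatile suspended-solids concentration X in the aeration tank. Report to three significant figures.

X ≈ 2770 mg/L

X = Y·Q·ΔS·θ_c / [V·(1 + k_d θ_c)] = 0.417 × 1340 × (1810 − 6.20) × 20.2 / [2830 × (1 + 0.0791 × 20.2)] = 2769 mg/L.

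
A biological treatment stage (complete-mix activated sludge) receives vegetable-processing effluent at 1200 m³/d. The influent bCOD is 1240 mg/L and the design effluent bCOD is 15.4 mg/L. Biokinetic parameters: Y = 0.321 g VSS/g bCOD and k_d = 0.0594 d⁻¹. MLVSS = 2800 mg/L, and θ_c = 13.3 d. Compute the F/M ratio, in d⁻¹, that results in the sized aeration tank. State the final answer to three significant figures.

Rearranging the biomass balance for a CMAS with decay, V = Y·Q·ΔS·θ_c / [X·(1+k_d θ_c)] = 0.321 × 1200 × (1240 − 15.4) × 13.3 / [2800 × (1 + 0.0594 × 13.3)] = 6.27×10^6 / 5012 = 1252 m³.
Food-to-microorganism ratio F/M = Q S₀ / (V X) = 1200 × 1240 / (1252 × 2800) = 0.4245 d⁻¹.

F/M ≈ 0.425 d⁻¹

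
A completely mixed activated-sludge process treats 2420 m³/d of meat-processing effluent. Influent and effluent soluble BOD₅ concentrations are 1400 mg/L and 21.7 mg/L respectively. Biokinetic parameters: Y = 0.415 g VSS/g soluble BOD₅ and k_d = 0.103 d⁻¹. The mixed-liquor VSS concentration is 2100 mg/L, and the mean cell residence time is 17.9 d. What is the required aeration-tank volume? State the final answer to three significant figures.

V ≈ 4150 m³

From the SRT design equation V = Y Q (S₀−S) θ_c / [X (1 + k_d θ_c)] = 0.415 × 2420 × (1400 − 21.7) × 17.9 / [2100 × (1 + 0.103 × 17.9)] = 2.48×10^7 / 5972 = 4149 m³.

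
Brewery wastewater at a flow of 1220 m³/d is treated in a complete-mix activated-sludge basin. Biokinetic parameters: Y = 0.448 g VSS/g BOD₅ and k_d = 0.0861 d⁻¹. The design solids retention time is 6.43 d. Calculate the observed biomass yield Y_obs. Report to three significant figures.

Y_obs ≈ 0.288 g VSS/g BOD₅

The observed yield is Y_obs = Y/(1 + k_d·θ_c) = 0.448 / (1 + 0.0861 × 6.43) = 0.448 / 1.554 = 0.2884 g VSS per g BOD₅ removed.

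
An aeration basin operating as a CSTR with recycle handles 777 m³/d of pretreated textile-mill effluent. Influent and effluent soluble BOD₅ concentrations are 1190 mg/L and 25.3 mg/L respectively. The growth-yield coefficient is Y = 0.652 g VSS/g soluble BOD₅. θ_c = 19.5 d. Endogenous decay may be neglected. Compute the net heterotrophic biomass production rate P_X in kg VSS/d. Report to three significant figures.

Since k_d ≈ 0, Y_obs = Y = 0.652 g VSS/g soluble BOD₅.
Mass of soluble BOD₅ removed per day: Q(S₀ − S) = 777 × 1165 g/m³ = 905.0 kg/d.
Net biomass production P_X = Y_obs × Q·(S₀ − S) = 0.6520 × 905.0 = 590.0 kg VSS/d.

P_X ≈ 590 kg VSS/d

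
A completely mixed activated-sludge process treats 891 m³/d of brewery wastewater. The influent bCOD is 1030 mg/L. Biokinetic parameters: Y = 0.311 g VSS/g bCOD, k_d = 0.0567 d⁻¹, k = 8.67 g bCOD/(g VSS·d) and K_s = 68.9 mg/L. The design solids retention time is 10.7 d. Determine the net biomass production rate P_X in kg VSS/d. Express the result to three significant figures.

P_X ≈ 177 kg VSS/d

From the Monod/SRT balance for a CMAS, S = K_s·(1+k_d θ_c)/[θ_c·(Y k − k_d) − 1] = 68.9 × (1 + 0.0567 × 10.7) / [10.7 × (0.311 × 8.67 − 0.0567) − 1] = 110.7 / 27.24 = 4.063 mg/L.
The observed yield is Y_obs = Y/(1 + k_d·θ_c) = 0.311 / (1 + 0.0567 × 10.7) = 0.311 / 1.607 = 0.1936 g VSS per g bCOD removed.
ΔS = 1030 − 4.06 = 1026 mg/L, so the substrate removal rate is 891 × 1026/1000 = 914.1 kg bCOD/d.
Biomass produced: P_X = Y_obs·Q·ΔS = 0.1936 × 914.1 ≈ 176.9 kg VSS/d.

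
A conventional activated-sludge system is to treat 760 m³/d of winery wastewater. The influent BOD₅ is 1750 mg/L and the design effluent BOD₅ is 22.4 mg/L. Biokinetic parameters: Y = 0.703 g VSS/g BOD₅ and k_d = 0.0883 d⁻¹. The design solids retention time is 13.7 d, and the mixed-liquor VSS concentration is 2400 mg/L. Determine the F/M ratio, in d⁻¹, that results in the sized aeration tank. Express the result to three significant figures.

From the SRT design equation V = Y Q (S₀−S) θ_c / [X (1 + k_d θ_c)] = 0.703 × 760 × (1750 − 22.4) × 13.7 / [2400 × (1 + 0.0883 × 13.7)] = 1.26×10^7 / 5303 = 2384 m³.
F/M = Q·S₀ / (V·X) = 760 × 1750 / (2384 × 2400) = 0.2324 g BOD₅·(g VSS·d)⁻¹.

F/M ≈ 0.232 d⁻¹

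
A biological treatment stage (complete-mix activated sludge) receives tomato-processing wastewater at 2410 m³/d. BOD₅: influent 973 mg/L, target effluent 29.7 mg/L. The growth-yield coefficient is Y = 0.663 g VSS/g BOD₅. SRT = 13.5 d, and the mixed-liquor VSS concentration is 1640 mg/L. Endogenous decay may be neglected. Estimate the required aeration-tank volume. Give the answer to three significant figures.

V·X = Y·Q·ΔS·θ_c gives V = 0.663 × 2410 × (973 − 29.7) × 13.5 / 1640 = 12407 m³.

V ≈ 12400 m³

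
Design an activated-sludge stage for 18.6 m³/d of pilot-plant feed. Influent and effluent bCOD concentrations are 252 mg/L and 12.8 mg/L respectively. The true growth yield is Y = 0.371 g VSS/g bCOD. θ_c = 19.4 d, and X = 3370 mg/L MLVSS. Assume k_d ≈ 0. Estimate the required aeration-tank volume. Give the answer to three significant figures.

V ≈ 9.50 m³

Biomass mass balance (decay neglected): V·X = Y·Q·(S₀ − S)·θ_c, so V = 0.371 × 18.6 × (252 − 12.8) × 19.4 / 3370 = 9.502 m³.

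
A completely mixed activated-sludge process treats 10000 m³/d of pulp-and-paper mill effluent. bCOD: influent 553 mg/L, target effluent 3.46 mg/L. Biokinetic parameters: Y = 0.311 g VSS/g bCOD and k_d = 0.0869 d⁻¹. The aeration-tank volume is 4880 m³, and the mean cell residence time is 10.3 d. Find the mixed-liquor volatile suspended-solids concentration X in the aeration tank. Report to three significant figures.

X ≈ 1900 mg/L

X = Y·Q·ΔS·θ_c / [V·(1 + k_d θ_c)] = 0.311 × 10000 × (553 − 3.46) × 10.3 / [4880 × (1 + 0.0869 × 10.3)] = 1903 mg/L.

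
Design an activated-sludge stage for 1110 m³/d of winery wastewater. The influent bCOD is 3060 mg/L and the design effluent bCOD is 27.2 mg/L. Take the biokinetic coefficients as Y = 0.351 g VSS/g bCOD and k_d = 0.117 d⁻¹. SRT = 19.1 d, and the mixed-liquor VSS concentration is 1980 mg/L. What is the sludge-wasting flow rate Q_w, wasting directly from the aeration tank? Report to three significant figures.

Q_w ≈ 184 m³/d

Rearranging the biomass balance for a CMAS with decay, V = Y·Q·ΔS·θ_c / [X·(1+k_d θ_c)] = 0.351 × 1110 × (3060 − 27.2) × 19.1 / [1980 × (1 + 0.117 × 19.1)] = 2.26×10^7 / 6405 = 3524 m³.
With mixed-liquor wasting, θ_c = V/Q_w, so Q_w = V/θ_c = 3524/19.1 = 184.5 m³/d.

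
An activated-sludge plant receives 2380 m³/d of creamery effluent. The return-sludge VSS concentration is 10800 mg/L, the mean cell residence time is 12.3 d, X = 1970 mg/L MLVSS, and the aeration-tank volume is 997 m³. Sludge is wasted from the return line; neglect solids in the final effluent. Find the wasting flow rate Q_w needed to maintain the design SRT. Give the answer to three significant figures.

Q_w ≈ 14.8 m³/d

Q_w = (V·X)/(θ_c X_r) = 997.0 × 1970 / (12.3 × 10800) = 14.79 m³/d.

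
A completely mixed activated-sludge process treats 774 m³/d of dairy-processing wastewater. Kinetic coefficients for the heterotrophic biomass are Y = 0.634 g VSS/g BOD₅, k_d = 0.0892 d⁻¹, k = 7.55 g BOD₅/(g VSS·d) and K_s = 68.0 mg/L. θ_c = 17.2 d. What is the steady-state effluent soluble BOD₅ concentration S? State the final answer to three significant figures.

Effluent substrate depends only on kinetics and SRT: S = K_s(1 + k_d θ_c) / [θ_c(Yk − k_d) − 1] = 68.0 × (1 + 0.0892 × 17.2) / [17.2 × (0.634 × 7.55 − 0.0892) − 1] = 172.3 / 79.80 = 2.160 mg/L.

S ≈ 2.16 mg/L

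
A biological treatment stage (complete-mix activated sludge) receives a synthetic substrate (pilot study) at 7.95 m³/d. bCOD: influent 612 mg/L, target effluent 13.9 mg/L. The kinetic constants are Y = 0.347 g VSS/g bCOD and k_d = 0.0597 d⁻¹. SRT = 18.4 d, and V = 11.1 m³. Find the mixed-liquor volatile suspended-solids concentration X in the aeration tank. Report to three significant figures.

X = Y·Q·ΔS·θ_c / [V·(1 + k_d θ_c)] = 0.347 × 7.95 × (612 − 13.9) × 18.4 / [11.1 × (1 + 0.0597 × 18.4)] = 1303 mg/L.

X ≈ 1300 mg/L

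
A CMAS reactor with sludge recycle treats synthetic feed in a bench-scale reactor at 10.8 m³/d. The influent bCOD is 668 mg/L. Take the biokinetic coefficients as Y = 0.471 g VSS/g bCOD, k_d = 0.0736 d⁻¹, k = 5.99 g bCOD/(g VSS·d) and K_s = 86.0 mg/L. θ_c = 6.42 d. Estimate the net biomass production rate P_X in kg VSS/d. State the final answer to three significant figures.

For a completely mixed reactor with recycle the Lawrence–McCarty relation gives S = K_s·(1 + k_d·θ_c) / [θ_c·(Y·k − k_d) − 1] = 86.0 × (1 + 0.0736 × 6.42) / [6.42 × (0.471 × 5.99 − 0.0736) − 1] = 126.6 / 16.64 = 7.610 mg/L.
Observed yield with endogenous decay: Y_obs = Y / (1 + k_d·θ_c) = 0.471 / (1 + 0.0736 × 6.42) = 0.471 / 1.473 = 0.3199 g VSS/g bCOD.
Q·(S₀ − S) = 10.8 × (668 − 7.61) × 10⁻³ = 7.132 kg/d removed.
Net biomass production P_X = Y_obs × Q·(S₀ − S) = 0.3199 × 7.132 = 2.281 kg VSS/d.

P_X ≈ 2.28 kg VSS/d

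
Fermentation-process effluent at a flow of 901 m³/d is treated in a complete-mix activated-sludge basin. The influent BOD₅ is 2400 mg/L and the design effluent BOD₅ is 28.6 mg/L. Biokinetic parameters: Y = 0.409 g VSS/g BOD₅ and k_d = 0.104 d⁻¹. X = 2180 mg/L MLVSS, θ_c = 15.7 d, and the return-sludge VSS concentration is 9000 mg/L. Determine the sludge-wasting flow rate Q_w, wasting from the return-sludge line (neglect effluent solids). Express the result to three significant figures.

From the SRT design equation V = Y Q (S₀−S) θ_c / [X (1 + k_d θ_c)] = 0.409 × 901 × (2400 − 28.6) × 15.7 / [2180 × (1 + 0.104 × 15.7)] = 1.37×10^7 / 5740 = 2390 m³.
Q_w = (V·X)/(θ_c X_r) = 2390 × 2180 / (15.7 × 9000) = 36.88 m³/d.

Q_w ≈ 36.9 m³/d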